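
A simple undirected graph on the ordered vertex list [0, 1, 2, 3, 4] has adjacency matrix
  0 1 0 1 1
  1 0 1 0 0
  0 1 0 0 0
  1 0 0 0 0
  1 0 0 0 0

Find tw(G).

1

A width-1 tree decomposition is:
Bags: B1 = {0, 3}  B2 = {0, 1}  B3 = {1, 2}  B4 = {0, 4}
Tree: B1–B2, B2–B3, B2–B4
Every bag has size at most 2, so the width is 2 − 1 = 1 and tw(G) ≤ 1. G has an edge, so its treewidth is at least 1. Therefore the treewidth is 1.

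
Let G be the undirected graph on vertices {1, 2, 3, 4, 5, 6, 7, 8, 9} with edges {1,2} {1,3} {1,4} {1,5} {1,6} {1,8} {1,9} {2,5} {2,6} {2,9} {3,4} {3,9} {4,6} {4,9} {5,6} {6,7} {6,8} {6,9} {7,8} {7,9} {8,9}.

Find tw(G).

3

A width-3 tree decomposition is:
Bags: B1 = {1, 6, 8, 9}  B2 = {1, 2, 6, 9}  B3 = {1, 2, 5, 6}  B4 = {6, 7, 8, 9}  B5 = {1, 4, 6, 9}  B6 = {1, 3, 4, 9}
Tree: B1–B2, B2–B3, B1–B4, B1–B5, B5–B6
Every bag has size at most 4, so the width is 4 − 1 = 3 and tw(G) ≤ 3. On the other hand G contains the 4-clique {1, 3, 4, 9}. A clique must lie in a single bag of any decomposition, so no decomposition can have width below 3. The upper and lower bounds meet at 3, so that is the treewidth.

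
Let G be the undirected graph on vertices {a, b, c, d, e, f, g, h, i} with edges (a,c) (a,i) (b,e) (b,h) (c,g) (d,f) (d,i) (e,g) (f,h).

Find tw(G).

2

A width-2 tree decomposition is:
Bags: B1 = {a, c, i}  B2 = {c, g, i}  B3 = {e, g, i}  B4 = {b, e, i}  B5 = {b, h, i}  B6 = {f, h, i}  B7 = {d, f, i}
Tree: B1–B2, B2–B3, B3–B4, B4–B5, B5–B6, B6–B7
Every bag has size at most 3, so the width is 3 − 1 = 2 and tw(G) ≤ 2. For the lower bound, G contains the cycle i–a–c–g–e–b–h–f–d–i, so G is not a forest; only forests have treewidth ≤ 1, hence tw(G) ≥ 2. The upper and lower bounds meet at 2, so that is the treewidth.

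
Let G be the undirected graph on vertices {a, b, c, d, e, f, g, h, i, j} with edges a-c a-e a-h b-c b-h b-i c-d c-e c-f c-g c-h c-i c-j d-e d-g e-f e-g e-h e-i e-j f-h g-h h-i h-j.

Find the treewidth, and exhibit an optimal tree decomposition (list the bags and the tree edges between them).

Treewidth 3.
One such decomposition:
Bags: B1 = {c, e, f, h}  B2 = {c, e, h, j}  B3 = {c, e, h, i}  B4 = {b, c, h, i}  B5 = {c, e, g, h}  B6 = {c, d, e, g}  B7 = {a, c, e, h}
Tree: B1–B2, B1–B3, B3–B4, B3–B5, B5–B6, B3–B7

Each bag holds 4 vertices, so the decomposition has width 3, which upper-bounds the treewidth. Conversely, {c, d, e, g} is a clique of size 4, and the vertices of any clique must share a bag in every tree decomposition; so some bag has ≥ 4 vertices and tw(G) ≥ 3. The upper and lower bounds meet at 3, so that is the treewidth.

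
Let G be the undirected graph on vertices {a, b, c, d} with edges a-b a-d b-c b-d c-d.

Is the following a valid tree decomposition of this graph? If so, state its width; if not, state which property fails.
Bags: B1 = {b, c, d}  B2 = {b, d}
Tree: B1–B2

A tree decomposition must satisfy three properties: every vertex lies in some bag; for every edge, both endpoints lie together in some bag; and for every vertex, the bags containing it form a connected subtree. Here vertex a appears in no bag, so the decomposition is invalid.

No — vertex a appears in no bag.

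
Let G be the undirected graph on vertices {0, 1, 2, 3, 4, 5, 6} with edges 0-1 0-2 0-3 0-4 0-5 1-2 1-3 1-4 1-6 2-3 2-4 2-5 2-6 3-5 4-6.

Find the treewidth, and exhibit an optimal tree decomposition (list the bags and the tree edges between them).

The largest bag has 4 vertices, giving width 3; this decomposition certifies tw(G) ≤ 3. Conversely, {0, 1, 2, 3} is a clique of size 4, and the vertices of any clique must share a bag in every tree decomposition; so some bag has ≥ 4 vertices and tw(G) ≥ 3. The upper and lower bounds meet at 3, so that is the treewidth.

Treewidth 3.
One such decomposition:
Bags: B1 = {0, 1, 2, 3}  B2 = {0, 1, 2, 4}  B3 = {1, 2, 4, 6}  B4 = {0, 2, 3, 5}
Tree: B1–B2, B2–B3, B1–B4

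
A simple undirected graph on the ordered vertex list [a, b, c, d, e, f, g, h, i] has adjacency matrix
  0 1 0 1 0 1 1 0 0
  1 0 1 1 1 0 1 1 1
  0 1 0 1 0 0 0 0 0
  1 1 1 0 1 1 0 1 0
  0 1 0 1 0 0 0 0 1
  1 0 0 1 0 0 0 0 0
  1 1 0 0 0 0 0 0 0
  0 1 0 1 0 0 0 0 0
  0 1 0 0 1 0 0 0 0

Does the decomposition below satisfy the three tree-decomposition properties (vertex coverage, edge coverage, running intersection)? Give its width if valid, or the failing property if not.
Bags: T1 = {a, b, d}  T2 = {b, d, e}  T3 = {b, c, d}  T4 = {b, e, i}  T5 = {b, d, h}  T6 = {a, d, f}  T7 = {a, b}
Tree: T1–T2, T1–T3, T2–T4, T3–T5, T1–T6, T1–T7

A tree decomposition must satisfy three properties: every vertex lies in some bag; for every edge, both endpoints lie together in some bag; and for every vertex, the bags containing it form a connected subtree. Here vertex g appears in no bag, so the decomposition is invalid.

No — vertex g appears in no bag.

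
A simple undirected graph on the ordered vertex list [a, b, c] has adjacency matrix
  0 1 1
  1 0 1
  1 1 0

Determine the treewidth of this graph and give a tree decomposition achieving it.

With just one bag of size 3, the width is 3 − 1 = 2, so tw(G) ≤ 2. On the other hand G contains the 3-clique {a, b, c}. A clique must lie in a single bag of any decomposition, so no decomposition can have width below 2. The upper and lower bounds meet at 2, so that is the treewidth.

Treewidth 2.
One optimal decomposition is:
Bags: B1 = {a, b, c}
Tree: (single bag)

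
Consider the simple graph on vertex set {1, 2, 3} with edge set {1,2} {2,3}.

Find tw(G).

1

A width-1 tree decomposition is:
Bags: B1 = {2, 3}  B2 = {1, 2}
Tree: B1–B2
Every bag has size at most 2, so the width is 2 − 1 = 1 and tw(G) ≤ 1. G has an edge, so its treewidth is at least 1. Therefore the treewidth is 1.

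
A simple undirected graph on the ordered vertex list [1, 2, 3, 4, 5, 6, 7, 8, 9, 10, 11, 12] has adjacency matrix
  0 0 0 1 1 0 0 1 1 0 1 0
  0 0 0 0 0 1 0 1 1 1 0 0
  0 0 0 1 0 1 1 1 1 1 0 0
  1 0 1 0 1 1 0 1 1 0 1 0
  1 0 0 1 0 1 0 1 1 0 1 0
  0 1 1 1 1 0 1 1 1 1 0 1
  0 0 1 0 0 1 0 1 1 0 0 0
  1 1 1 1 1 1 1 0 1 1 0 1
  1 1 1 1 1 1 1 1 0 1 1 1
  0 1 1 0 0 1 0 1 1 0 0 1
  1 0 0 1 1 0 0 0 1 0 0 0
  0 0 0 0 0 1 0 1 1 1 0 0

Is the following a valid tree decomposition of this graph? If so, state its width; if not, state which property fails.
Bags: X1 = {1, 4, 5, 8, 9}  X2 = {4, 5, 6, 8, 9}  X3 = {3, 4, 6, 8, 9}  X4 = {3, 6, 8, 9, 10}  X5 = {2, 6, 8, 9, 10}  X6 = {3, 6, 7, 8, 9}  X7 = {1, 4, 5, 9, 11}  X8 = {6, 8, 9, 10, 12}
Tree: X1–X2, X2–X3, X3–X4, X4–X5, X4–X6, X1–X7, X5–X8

Checking the three conditions: (i) the bags cover all of {1, 2, 3, 4, 5, 6, 7, 8, 9, 10, 11, 12}; (ii) for each edge, some bag contains both endpoints; (iii) the bags containing any fixed vertex form a subtree. All hold, so the decomposition is valid with width 5 − 1 = 4.

Yes; width 4.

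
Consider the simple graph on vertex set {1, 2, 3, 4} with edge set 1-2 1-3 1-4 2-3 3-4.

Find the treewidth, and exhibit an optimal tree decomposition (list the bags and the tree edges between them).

Treewidth 2.
One optimal decomposition is:
Bags: B1 = {1, 2, 3}  B2 = {1, 3, 4}
Tree: B1–B2

The largest bag has 3 vertices, giving width 2; this decomposition certifies tw(G) ≤ 2. Conversely, {1, 2, 3} is a clique of size 3, and the vertices of any clique must share a bag in every tree decomposition; so some bag has ≥ 3 vertices and tw(G) ≥ 2. Hence tw(G) = 2 exactly.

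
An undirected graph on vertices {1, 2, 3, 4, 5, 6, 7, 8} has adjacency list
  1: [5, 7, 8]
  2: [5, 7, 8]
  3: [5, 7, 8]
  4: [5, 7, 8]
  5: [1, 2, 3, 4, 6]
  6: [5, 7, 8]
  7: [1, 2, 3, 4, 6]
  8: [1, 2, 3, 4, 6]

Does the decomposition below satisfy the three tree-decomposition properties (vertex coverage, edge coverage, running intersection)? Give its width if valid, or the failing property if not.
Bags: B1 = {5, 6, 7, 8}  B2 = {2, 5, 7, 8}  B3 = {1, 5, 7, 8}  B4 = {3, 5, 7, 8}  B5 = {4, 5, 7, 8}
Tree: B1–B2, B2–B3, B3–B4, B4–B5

Every vertex of G appears in some bag (union = {1, 2, 3, 4, 5, 6, 7, 8}); every edge is covered by a bag; and for each vertex v the set of bags containing v is connected in the bag tree. The decomposition is therefore valid. The largest bag has 4 vertices, so the width is 3.

Yes; width 3.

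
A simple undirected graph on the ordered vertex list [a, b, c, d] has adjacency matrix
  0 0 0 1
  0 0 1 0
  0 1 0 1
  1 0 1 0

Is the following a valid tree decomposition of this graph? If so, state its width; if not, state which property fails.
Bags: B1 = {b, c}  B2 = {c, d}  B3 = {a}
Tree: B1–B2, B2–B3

A tree decomposition must satisfy three properties: every vertex lies in some bag; for every edge, both endpoints lie together in some bag; and for every vertex, the bags containing it form a connected subtree. Here edge (d,a) lies in no bag, so the decomposition is invalid.

No — edge (d,a) lies in no bag.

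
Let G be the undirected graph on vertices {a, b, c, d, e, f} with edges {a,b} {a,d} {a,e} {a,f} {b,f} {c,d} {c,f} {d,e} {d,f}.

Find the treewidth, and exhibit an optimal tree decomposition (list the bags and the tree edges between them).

Every bag has size at most 3, so the width is 3 − 1 = 2 and tw(G) ≤ 2. For the lower bound, the 3 vertices {c, d, f} are pairwise adjacent, and any tree decomposition puts a clique entirely inside one bag — forcing width ≥ 2. The upper and lower bounds meet at 2, so that is the treewidth.

Treewidth 2.
One such decomposition:
Bags: B1 = {a, d, f}  B2 = {c, d, f}  B3 = {a, b, f}  B4 = {a, d, e}
Tree: B1–B2, B1–B3, B1–B4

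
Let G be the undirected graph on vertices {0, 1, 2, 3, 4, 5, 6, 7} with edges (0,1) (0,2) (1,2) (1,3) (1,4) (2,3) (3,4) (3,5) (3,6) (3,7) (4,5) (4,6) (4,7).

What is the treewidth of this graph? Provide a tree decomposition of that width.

Treewidth 2.
One such decomposition:
Bags: B1 = {3, 4, 5}  B2 = {1, 3, 4}  B3 = {3, 4, 7}  B4 = {3, 4, 6}  B5 = {1, 2, 3}  B6 = {0, 1, 2}
Tree: B1–B2, B1–B3, B3–B4, B2–B5, B5–B6

Every bag has size at most 3, so the width is 3 − 1 = 2 and tw(G) ≤ 2. For the lower bound, the 3 vertices {0, 1, 2} are pairwise adjacent, and any tree decomposition puts a clique entirely inside one bag — forcing width ≥ 2. The upper and lower bounds meet at 2, so that is the treewidth.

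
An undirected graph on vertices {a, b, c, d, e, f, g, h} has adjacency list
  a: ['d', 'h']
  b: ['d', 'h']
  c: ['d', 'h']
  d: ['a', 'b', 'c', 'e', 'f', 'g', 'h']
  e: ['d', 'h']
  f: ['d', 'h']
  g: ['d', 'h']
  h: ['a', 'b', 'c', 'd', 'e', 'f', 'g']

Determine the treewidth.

A width-2 tree decomposition is:
Bags: B1 = {d, g, h}  B2 = {c, d, h}  B3 = {d, e, h}  B4 = {d, f, h}  B5 = {b, d, h}  B6 = {a, d, h}
Tree: B1–B2, B1–B3, B1–B4, B3–B5, B5–B6
Each bag holds 3 vertices, so the decomposition has width 2, which upper-bounds the treewidth. On the other hand G contains the 3-clique {d, f, h}. A clique must lie in a single bag of any decomposition, so no decomposition can have width below 2. Combining the bounds, tw(G) = 2.

2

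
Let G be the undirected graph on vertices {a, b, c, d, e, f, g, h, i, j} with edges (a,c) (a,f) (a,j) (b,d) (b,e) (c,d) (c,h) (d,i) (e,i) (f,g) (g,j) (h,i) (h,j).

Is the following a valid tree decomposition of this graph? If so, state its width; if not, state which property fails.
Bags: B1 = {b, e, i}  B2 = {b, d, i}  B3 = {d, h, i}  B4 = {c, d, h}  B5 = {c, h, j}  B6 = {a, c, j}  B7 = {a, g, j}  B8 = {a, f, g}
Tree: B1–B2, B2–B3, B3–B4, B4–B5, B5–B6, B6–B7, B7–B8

Every vertex of G appears in some bag (union = {a, b, c, d, e, f, g, h, i, j}); every edge is covered by a bag; and for each vertex v the set of bags containing v is connected in the bag tree. The decomposition is therefore valid. The largest bag has 3 vertices, so the width is 2.

Yes; width 2.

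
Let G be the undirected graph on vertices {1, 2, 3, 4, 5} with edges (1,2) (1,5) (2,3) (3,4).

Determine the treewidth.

1

A width-1 tree decomposition is:
Bags: B1 = {3, 4}  B2 = {2, 3}  B3 = {1, 2}  B4 = {1, 5}
Tree: B1–B2, B2–B3, B3–B4
Each bag holds 2 vertices, so the decomposition has width 1, which upper-bounds the treewidth. G has an edge, so its treewidth is at least 1. Therefore the treewidth is 1.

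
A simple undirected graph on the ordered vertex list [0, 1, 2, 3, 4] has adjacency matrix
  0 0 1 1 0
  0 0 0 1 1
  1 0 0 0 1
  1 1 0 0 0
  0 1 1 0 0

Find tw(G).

2

A width-2 tree decomposition is:
Bags: B1 = {0, 2, 4}  B2 = {0, 3, 4}  B3 = {1, 3, 4}
Tree: B1–B2, B2–B3
Every bag has size at most 3, so the width is 3 − 1 = 2 and tw(G) ≤ 2. The edges 4–2–0–3–1–4 form a cycle, so G is not a tree and its treewidth is at least 2. Therefore the treewidth is 2.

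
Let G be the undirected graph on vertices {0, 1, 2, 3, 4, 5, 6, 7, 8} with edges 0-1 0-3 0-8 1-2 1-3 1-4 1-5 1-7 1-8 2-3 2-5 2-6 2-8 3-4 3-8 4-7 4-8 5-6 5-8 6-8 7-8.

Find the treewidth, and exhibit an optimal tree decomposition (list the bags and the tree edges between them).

Treewidth 3.
Bags: B1 = {1, 2, 5, 8}  B2 = {1, 2, 3, 8}  B3 = {2, 5, 6, 8}  B4 = {0, 1, 3, 8}  B5 = {1, 3, 4, 8}  B6 = {1, 4, 7, 8}
Tree: B1–B2, B1–B3, B2–B4, B2–B5, B5–B6

Every bag has size at most 4, so the width is 4 − 1 = 3 and tw(G) ≤ 3. On the other hand G contains the 4-clique {0, 1, 3, 8}. A clique must lie in a single bag of any decomposition, so no decomposition can have width below 3. Combining the bounds, tw(G) = 3.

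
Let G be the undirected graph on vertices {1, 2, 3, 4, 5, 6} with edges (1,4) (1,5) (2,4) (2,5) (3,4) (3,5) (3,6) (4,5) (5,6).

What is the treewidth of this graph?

2

A width-2 tree decomposition is:
Bags: B1 = {1, 4, 5}  B2 = {3, 4, 5}  B3 = {3, 5, 6}  B4 = {2, 4, 5}
Tree: B1–B2, B2–B3, B1–B4
The largest bag has 3 vertices, giving width 2; this decomposition certifies tw(G) ≤ 2. Conversely, {1, 4, 5} is a clique of size 3, and the vertices of any clique must share a bag in every tree decomposition; so some bag has ≥ 3 vertices and tw(G) ≥ 2. Therefore the treewidth is 2.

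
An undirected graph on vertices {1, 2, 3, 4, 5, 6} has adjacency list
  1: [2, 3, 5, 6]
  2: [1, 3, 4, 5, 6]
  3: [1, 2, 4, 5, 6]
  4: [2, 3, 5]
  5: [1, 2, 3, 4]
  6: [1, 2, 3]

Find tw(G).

A width-3 tree decomposition is:
Bags: B1 = {1, 2, 3, 5}  B2 = {2, 3, 4, 5}  B3 = {1, 2, 3, 6}
Tree: B1–B2, B1–B3
The largest bag has 4 vertices, giving width 3; this decomposition certifies tw(G) ≤ 3. For the lower bound, the 4 vertices {1, 2, 3, 5} are pairwise adjacent, and any tree decomposition puts a clique entirely inside one bag — forcing width ≥ 3. Therefore the treewidth is 3.

3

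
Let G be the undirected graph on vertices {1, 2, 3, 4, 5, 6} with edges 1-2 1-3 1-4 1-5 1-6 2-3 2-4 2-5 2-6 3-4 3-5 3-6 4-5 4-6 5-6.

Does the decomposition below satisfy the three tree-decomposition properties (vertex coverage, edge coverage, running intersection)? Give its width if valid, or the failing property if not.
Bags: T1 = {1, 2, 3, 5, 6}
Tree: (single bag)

No — vertex 4 appears in no bag.

A tree decomposition must satisfy three properties: every vertex lies in some bag; for every edge, both endpoints lie together in some bag; and for every vertex, the bags containing it form a connected subtree. Here vertex 4 appears in no bag, so the decomposition is invalid.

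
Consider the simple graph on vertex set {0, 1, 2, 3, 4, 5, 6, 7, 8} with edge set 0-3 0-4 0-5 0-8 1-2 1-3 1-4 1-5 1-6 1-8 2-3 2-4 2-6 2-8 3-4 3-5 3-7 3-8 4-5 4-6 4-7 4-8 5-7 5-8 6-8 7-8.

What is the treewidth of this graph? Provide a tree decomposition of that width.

Treewidth 4.
One such decomposition:
Bags: B1 = {1, 2, 4, 6, 8}  B2 = {1, 2, 3, 4, 8}  B3 = {1, 3, 4, 5, 8}  B4 = {0, 3, 4, 5, 8}  B5 = {3, 4, 5, 7, 8}
Tree: B1–B2, B2–B3, B3–B4, B4–B5

Every bag has size at most 5, so the width is 5 − 1 = 4 and tw(G) ≤ 4. For the lower bound, the 5 vertices {1, 2, 3, 4, 8} are pairwise adjacent, and any tree decomposition puts a clique entirely inside one bag — forcing width ≥ 4. Combining the bounds, tw(G) = 4.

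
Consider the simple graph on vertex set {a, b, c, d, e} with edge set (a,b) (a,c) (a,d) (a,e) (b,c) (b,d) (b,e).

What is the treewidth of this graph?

A width-2 tree decomposition is:
Bags: B1 = {a, b, c}  B2 = {a, b, d}  B3 = {a, b, e}
Tree: B1–B2, B1–B3
Each bag holds 3 vertices, so the decomposition has width 2, which upper-bounds the treewidth. Conversely, {a, b, d} is a clique of size 3, and the vertices of any clique must share a bag in every tree decomposition; so some bag has ≥ 3 vertices and tw(G) ≥ 2. Combining the bounds, tw(G) = 2.

2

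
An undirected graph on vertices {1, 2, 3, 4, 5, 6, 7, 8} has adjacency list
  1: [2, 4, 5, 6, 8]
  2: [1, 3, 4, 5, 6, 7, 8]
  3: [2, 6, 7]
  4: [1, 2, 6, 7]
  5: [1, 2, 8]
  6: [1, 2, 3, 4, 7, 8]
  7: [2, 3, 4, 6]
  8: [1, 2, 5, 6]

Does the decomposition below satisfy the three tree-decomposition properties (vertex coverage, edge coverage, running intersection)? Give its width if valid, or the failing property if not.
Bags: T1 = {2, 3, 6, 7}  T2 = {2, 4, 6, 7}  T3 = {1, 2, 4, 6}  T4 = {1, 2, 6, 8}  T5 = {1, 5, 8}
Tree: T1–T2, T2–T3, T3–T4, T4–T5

No — edge (2,5) lies in no bag.

A tree decomposition must satisfy three properties: every vertex lies in some bag; for every edge, both endpoints lie together in some bag; and for every vertex, the bags containing it form a connected subtree. Here edge (2,5) lies in no bag, so the decomposition is invalid.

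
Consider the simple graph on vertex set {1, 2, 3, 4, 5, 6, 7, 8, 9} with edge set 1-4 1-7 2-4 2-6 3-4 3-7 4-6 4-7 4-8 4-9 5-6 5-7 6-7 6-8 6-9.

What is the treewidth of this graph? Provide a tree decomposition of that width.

Every bag has size at most 3, so the width is 3 − 1 = 2 and tw(G) ≤ 2. On the other hand G contains the 3-clique {1, 4, 7}. A clique must lie in a single bag of any decomposition, so no decomposition can have width below 2. Combining the bounds, tw(G) = 2.

Treewidth 2.
One optimal decomposition is:
Bags: B1 = {5, 6, 7}  B2 = {4, 6, 7}  B3 = {2, 4, 6}  B4 = {3, 4, 7}  B5 = {1, 4, 7}  B6 = {4, 6, 9}  B7 = {4, 6, 8}
Tree: B1–B2, B2–B3, B2–B4, B4–B5, B3–B6, B2–B7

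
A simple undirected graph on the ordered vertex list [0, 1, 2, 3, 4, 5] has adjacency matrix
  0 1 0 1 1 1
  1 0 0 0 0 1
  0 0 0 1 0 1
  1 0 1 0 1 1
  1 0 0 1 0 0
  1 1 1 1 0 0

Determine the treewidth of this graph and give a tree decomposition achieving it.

Treewidth 2.
Bags: B1 = {0, 3, 5}  B2 = {2, 3, 5}  B3 = {0, 1, 5}  B4 = {0, 3, 4}
Tree: B1–B2, B1–B3, B1–B4

Each bag holds 3 vertices, so the decomposition has width 2, which upper-bounds the treewidth. Conversely, {0, 1, 5} is a clique of size 3, and the vertices of any clique must share a bag in every tree decomposition; so some bag has ≥ 3 vertices and tw(G) ≥ 2. The upper and lower bounds meet at 2, so that is the treewidth.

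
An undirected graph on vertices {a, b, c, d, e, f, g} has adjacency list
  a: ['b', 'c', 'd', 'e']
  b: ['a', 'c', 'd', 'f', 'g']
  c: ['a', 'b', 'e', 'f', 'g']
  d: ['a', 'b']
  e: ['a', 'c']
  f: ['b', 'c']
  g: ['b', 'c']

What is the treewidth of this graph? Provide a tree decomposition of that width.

The largest bag has 3 vertices, giving width 2; this decomposition certifies tw(G) ≤ 2. Conversely, {a, b, d} is a clique of size 3, and the vertices of any clique must share a bag in every tree decomposition; so some bag has ≥ 3 vertices and tw(G) ≥ 2. The upper and lower bounds meet at 2, so that is the treewidth.

Treewidth 2.
Bags: B1 = {a, b, c}  B2 = {b, c, f}  B3 = {a, b, d}  B4 = {a, c, e}  B5 = {b, c, g}
Tree: B1–B2, B1–B3, B1–B4, B2–B5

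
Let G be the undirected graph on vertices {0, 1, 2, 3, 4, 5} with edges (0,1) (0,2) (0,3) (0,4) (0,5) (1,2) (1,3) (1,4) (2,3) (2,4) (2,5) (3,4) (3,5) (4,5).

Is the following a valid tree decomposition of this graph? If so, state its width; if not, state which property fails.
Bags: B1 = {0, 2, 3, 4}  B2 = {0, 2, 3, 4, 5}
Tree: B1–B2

A tree decomposition must satisfy three properties: every vertex lies in some bag; for every edge, both endpoints lie together in some bag; and for every vertex, the bags containing it form a connected subtree. Here vertex 1 appears in no bag, so the decomposition is invalid.

No — vertex 1 appears in no bag.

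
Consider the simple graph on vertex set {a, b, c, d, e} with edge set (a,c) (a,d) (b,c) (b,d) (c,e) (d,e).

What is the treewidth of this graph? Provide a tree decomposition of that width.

Each bag holds 3 vertices, so the decomposition has width 2, which upper-bounds the treewidth. The edges c–b–d–a–c form a cycle, so G is not a tree and its treewidth is at least 2. Therefore the treewidth is 2.

Treewidth 2.
One such decomposition:
Bags: B1 = {b, c, d}  B2 = {a, c, d}  B3 = {c, d, e}
Tree: B1–B2, B2–B3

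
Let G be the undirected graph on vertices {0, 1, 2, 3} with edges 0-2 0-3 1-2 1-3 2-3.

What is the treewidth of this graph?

A width-2 tree decomposition is:
Bags: B1 = {1, 2, 3}  B2 = {0, 2, 3}
Tree: B1–B2
Every bag has size at most 3, so the width is 3 − 1 = 2 and tw(G) ≤ 2. For the lower bound, the 3 vertices {0, 2, 3} are pairwise adjacent, and any tree decomposition puts a clique entirely inside one bag — forcing width ≥ 2. Combining the bounds, tw(G) = 2.

2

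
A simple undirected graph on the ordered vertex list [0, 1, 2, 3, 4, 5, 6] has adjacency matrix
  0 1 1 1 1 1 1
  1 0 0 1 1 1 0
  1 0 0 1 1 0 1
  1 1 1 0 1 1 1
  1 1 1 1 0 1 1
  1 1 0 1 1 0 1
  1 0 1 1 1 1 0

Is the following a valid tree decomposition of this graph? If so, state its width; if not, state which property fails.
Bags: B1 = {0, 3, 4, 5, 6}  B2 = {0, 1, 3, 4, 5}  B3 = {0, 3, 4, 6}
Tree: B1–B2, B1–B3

A tree decomposition must satisfy three properties: every vertex lies in some bag; for every edge, both endpoints lie together in some bag; and for every vertex, the bags containing it form a connected subtree. Here vertex 2 appears in no bag, so the decomposition is invalid.

No — vertex 2 appears in no bag.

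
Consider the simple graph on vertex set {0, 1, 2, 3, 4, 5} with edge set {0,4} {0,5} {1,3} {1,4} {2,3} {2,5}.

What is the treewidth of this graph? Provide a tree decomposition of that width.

The largest bag has 3 vertices, giving width 2; this decomposition certifies tw(G) ≤ 2. The edges 2–3–1–4–0–5–2 form a cycle, so G is not a tree and its treewidth is at least 2. Combining the bounds, tw(G) = 2.

Treewidth 2.
Bags: B1 = {1, 2, 3}  B2 = {1, 2, 4}  B3 = {0, 2, 4}  B4 = {0, 2, 5}
Tree: B1–B2, B2–B3, B3–B4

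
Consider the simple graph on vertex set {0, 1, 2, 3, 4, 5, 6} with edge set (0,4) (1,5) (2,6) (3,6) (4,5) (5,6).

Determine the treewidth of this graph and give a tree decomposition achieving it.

Treewidth 1.
Bags: B1 = {4, 5}  B2 = {0, 4}  B3 = {1, 5}  B4 = {5, 6}  B5 = {2, 6}  B6 = {3, 6}
Tree: B1–B2, B1–B3, B3–B4, B4–B5, B4–B6

Each bag holds 2 vertices, so the decomposition has width 1, which upper-bounds the treewidth. Since G has at least one edge (e.g. 4–5), it is not an edgeless graph, so tw(G) ≥ 1. Combining the bounds, tw(G) = 1.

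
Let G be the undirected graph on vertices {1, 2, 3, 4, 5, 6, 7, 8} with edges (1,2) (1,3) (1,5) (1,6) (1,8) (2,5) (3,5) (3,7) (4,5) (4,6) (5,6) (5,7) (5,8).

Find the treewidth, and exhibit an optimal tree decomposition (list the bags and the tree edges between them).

Treewidth 2.
Bags: B1 = {1, 3, 5}  B2 = {1, 5, 6}  B3 = {1, 2, 5}  B4 = {4, 5, 6}  B5 = {3, 5, 7}  B6 = {1, 5, 8}
Tree: B1–B2, B2–B3, B2–B4, B1–B5, B3–B6

Every bag has size at most 3, so the width is 3 − 1 = 2 and tw(G) ≤ 2. On the other hand G contains the 3-clique {1, 5, 8}. A clique must lie in a single bag of any decomposition, so no decomposition can have width below 2. The upper and lower bounds meet at 2, so that is the treewidth.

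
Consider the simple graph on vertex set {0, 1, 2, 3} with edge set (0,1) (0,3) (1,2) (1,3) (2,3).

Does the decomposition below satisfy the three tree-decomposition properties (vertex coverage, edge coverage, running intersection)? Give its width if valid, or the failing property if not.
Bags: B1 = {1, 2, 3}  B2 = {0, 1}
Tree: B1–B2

No — edge (3,0) lies in no bag.

A tree decomposition must satisfy three properties: every vertex lies in some bag; for every edge, both endpoints lie together in some bag; and for every vertex, the bags containing it form a connected subtree. Here edge (3,0) lies in no bag, so the decomposition is invalid.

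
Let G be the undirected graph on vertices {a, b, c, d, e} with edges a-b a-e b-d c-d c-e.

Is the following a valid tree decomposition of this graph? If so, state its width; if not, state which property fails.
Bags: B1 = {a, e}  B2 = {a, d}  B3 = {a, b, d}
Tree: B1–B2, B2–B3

A tree decomposition must satisfy three properties: every vertex lies in some bag; for every edge, both endpoints lie together in some bag; and for every vertex, the bags containing it form a connected subtree. Here vertex c appears in no bag, so the decomposition is invalid.

No — vertex c appears in no bag.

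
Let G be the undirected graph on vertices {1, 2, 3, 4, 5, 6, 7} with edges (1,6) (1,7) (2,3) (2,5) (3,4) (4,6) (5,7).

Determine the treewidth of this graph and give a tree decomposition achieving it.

Treewidth 2.
Bags: B1 = {2, 3, 4}  B2 = {2, 4, 6}  B3 = {1, 2, 6}  B4 = {1, 2, 7}  B5 = {2, 5, 7}
Tree: B1–B2, B2–B3, B3–B4, B4–B5

Every bag has size at most 3, so the width is 3 − 1 = 2 and tw(G) ≤ 2. The edges 2–3–4–6–1–7–5–2 form a cycle, so G is not a tree and its treewidth is at least 2. The upper and lower bounds meet at 2, so that is the treewidth.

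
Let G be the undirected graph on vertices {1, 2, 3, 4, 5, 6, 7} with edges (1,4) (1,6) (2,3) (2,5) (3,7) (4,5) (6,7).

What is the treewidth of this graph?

2

A width-2 tree decomposition is:
Bags: B1 = {1, 4, 5}  B2 = {1, 5, 6}  B3 = {5, 6, 7}  B4 = {3, 5, 7}  B5 = {2, 3, 5}
Tree: B1–B2, B2–B3, B3–B4, B4–B5
The largest bag has 3 vertices, giving width 2; this decomposition certifies tw(G) ≤ 2. The edges 5–4–1–6–7–3–2–5 form a cycle, so G is not a tree and its treewidth is at least 2. Hence tw(G) = 2 exactly.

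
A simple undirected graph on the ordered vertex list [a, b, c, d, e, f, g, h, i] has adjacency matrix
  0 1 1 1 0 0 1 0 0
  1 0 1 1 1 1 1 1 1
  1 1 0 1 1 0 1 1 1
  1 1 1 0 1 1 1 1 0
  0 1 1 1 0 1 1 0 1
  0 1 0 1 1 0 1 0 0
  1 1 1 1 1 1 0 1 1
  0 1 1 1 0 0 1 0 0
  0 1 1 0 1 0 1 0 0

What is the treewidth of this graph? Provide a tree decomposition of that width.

The largest bag has 5 vertices, giving width 4; this decomposition certifies tw(G) ≤ 4. On the other hand G contains the 5-clique {b, c, d, e, g}. A clique must lie in a single bag of any decomposition, so no decomposition can have width below 4. The upper and lower bounds meet at 4, so that is the treewidth.

Treewidth 4.
One optimal decomposition is:
Bags: B1 = {b, c, e, g, i}  B2 = {b, c, d, e, g}  B3 = {b, c, d, g, h}  B4 = {a, b, c, d, g}  B5 = {b, d, e, f, g}
Tree: B1–B2, B2–B3, B3–B4, B2–B5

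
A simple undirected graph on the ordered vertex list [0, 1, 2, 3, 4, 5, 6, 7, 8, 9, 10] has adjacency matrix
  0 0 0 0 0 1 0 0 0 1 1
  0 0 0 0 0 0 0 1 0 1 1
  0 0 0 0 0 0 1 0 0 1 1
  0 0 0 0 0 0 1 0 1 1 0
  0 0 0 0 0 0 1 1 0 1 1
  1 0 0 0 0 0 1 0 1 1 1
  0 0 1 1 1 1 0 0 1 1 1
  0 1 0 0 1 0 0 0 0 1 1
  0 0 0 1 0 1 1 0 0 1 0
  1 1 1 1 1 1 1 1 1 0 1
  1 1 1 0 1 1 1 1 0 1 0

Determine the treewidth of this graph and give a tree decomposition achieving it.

Treewidth 3.
Bags: B1 = {5, 6, 9, 10}  B2 = {4, 6, 9, 10}  B3 = {5, 6, 8, 9}  B4 = {0, 5, 9, 10}  B5 = {2, 6, 9, 10}  B6 = {4, 7, 9, 10}  B7 = {3, 6, 8, 9}  B8 = {1, 7, 9, 10}
Tree: B1–B2, B1–B3, B1–B4, B2–B5, B2–B6, B3–B7, B6–B8

Each bag holds 4 vertices, so the decomposition has width 3, which upper-bounds the treewidth. Conversely, {3, 6, 8, 9} is a clique of size 4, and the vertices of any clique must share a bag in every tree decomposition; so some bag has ≥ 4 vertices and tw(G) ≥ 3. Combining the bounds, tw(G) = 3.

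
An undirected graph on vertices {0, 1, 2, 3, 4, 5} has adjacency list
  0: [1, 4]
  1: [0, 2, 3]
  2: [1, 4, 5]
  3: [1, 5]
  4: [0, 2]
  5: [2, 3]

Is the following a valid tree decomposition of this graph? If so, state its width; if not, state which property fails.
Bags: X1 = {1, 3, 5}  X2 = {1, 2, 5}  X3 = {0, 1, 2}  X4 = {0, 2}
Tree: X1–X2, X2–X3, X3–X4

A tree decomposition must satisfy three properties: every vertex lies in some bag; for every edge, both endpoints lie together in some bag; and for every vertex, the bags containing it form a connected subtree. Here vertex 4 appears in no bag, so the decomposition is invalid.

No — vertex 4 appears in no bag.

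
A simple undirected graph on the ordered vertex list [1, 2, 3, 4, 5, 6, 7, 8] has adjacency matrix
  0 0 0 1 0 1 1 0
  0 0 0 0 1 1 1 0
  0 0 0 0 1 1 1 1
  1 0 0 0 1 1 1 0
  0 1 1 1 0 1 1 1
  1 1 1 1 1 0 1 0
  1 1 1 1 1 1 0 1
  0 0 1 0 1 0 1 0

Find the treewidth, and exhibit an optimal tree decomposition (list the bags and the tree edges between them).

Treewidth 3.
One such decomposition:
Bags: B1 = {1, 4, 6, 7}  B2 = {4, 5, 6, 7}  B3 = {3, 5, 6, 7}  B4 = {3, 5, 7, 8}  B5 = {2, 5, 6, 7}
Tree: B1–B2, B2–B3, B3–B4, B2–B5

Each bag holds 4 vertices, so the decomposition has width 3, which upper-bounds the treewidth. Conversely, {1, 4, 6, 7} is a clique of size 4, and the vertices of any clique must share a bag in every tree decomposition; so some bag has ≥ 4 vertices and tw(G) ≥ 3. Therefore the treewidth is 3.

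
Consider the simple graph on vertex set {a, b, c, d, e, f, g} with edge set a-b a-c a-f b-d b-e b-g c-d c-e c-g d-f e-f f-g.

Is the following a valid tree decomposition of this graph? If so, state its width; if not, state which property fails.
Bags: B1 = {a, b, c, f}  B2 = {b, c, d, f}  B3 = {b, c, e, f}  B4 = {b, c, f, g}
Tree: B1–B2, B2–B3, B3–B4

Every vertex of G appears in some bag (union = {a, b, c, d, e, f, g}); every edge is covered by a bag; and for each vertex v the set of bags containing v is connected in the bag tree. The decomposition is therefore valid. The largest bag has 4 vertices, so the width is 3.

Yes; width 3.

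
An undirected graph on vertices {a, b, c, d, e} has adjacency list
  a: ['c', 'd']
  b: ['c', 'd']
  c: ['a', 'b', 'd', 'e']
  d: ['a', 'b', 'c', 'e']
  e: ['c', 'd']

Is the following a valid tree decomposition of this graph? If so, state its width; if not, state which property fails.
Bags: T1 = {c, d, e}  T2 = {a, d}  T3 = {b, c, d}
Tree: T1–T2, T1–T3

A tree decomposition must satisfy three properties: every vertex lies in some bag; for every edge, both endpoints lie together in some bag; and for every vertex, the bags containing it form a connected subtree. Here edge (c,a) lies in no bag, so the decomposition is invalid.

No — edge (c,a) lies in no bag.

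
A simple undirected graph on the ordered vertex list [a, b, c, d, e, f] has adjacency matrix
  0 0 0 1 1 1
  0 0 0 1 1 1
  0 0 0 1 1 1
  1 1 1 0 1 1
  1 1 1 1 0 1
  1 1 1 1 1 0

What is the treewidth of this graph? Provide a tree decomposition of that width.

Treewidth 3.
One optimal decomposition is:
Bags: B1 = {b, d, e, f}  B2 = {c, d, e, f}  B3 = {a, d, e, f}
Tree: B1–B2, B1–B3

Every bag has size at most 4, so the width is 4 − 1 = 3 and tw(G) ≤ 3. Conversely, {c, d, e, f} is a clique of size 4, and the vertices of any clique must share a bag in every tree decomposition; so some bag has ≥ 4 vertices and tw(G) ≥ 3. Therefore the treewidth is 3.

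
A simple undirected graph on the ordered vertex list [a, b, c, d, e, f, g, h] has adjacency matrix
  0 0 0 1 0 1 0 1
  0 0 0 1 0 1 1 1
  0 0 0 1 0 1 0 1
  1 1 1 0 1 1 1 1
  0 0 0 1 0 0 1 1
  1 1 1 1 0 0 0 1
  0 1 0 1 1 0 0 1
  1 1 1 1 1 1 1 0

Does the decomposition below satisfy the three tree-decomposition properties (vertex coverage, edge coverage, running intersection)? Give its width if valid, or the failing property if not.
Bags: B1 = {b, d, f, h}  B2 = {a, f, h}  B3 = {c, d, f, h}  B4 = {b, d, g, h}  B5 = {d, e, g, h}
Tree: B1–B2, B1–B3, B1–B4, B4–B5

A tree decomposition must satisfy three properties: every vertex lies in some bag; for every edge, both endpoints lie together in some bag; and for every vertex, the bags containing it form a connected subtree. Here edge (d,a) lies in no bag, so the decomposition is invalid.

No — edge (d,a) lies in no bag.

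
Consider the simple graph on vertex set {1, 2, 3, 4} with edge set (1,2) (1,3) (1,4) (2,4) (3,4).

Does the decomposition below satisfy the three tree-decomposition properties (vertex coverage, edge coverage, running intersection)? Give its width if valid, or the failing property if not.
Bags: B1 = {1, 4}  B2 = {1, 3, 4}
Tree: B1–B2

A tree decomposition must satisfy three properties: every vertex lies in some bag; for every edge, both endpoints lie together in some bag; and for every vertex, the bags containing it form a connected subtree. Here vertex 2 appears in no bag, so the decomposition is invalid.

No — vertex 2 appears in no bag.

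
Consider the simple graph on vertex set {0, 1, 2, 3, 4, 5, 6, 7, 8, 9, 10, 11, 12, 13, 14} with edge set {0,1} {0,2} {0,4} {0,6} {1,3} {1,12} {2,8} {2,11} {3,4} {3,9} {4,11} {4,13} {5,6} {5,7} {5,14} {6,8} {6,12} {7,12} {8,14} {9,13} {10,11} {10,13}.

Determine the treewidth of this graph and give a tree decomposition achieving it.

The largest bag has 4 vertices, giving width 3; this decomposition certifies tw(G) ≤ 3. For the lower bound: the 4 vertex sets {5,7,14}, {8}, {6}, {0,1,2,12} are disjoint, each induces a connected subgraph, and every pair is joined by at least one edge of G. Contracting each set to a single vertex therefore yields K_{4} as a minor, and since treewidth is minor-monotone, tw(G) ≥ tw(K_{4}) = 3. Hence tw(G) = 3 exactly.

Treewidth 3.
One such decomposition:
Bags: B1 = {5, 7, 8, 14}  B2 = {5, 6, 7, 8}  B3 = {6, 7, 8, 12}  B4 = {2, 6, 8, 12}  B5 = {0, 2, 6, 12}  B6 = {0, 1, 2, 12}  B7 = {0, 1, 2, 11}  B8 = {0, 1, 4, 11}  B9 = {1, 3, 4, 11}  B10 = {3, 4, 10, 11}  B11 = {3, 4, 10, 13}  B12 = {3, 9, 10, 13}
Tree: B1–B2, B2–B3, B3–B4, B4–B5, B5–B6, B6–B7, B7–B8, B8–B9, B9–B10, B10–B11, B11–B12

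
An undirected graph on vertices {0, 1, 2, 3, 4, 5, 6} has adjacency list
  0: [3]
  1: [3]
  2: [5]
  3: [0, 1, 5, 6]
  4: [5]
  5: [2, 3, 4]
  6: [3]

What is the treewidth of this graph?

1

A width-1 tree decomposition is:
Bags: B1 = {2, 5}  B2 = {3, 5}  B3 = {0, 3}  B4 = {3, 6}  B5 = {4, 5}  B6 = {1, 3}
Tree: B1–B2, B2–B3, B2–B4, B2–B5, B2–B6
Each bag holds 2 vertices, so the decomposition has width 1, which upper-bounds the treewidth. Any graph with an edge has treewidth ≥ 1, and G has the edge 2–5. Combining the bounds, tw(G) = 1.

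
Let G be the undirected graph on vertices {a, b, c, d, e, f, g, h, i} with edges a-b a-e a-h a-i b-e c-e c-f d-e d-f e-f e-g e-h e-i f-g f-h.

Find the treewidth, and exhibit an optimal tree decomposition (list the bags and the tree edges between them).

Treewidth 2.
Bags: B1 = {a, e, i}  B2 = {a, e, h}  B3 = {e, f, h}  B4 = {a, b, e}  B5 = {c, e, f}  B6 = {e, f, g}  B7 = {d, e, f}
Tree: B1–B2, B2–B3, B1–B4, B3–B5, B3–B6, B3–B7

Every bag has size at most 3, so the width is 3 − 1 = 2 and tw(G) ≤ 2. For the lower bound, the 3 vertices {a, e, h} are pairwise adjacent, and any tree decomposition puts a clique entirely inside one bag — forcing width ≥ 2. The upper and lower bounds meet at 2, so that is the treewidth.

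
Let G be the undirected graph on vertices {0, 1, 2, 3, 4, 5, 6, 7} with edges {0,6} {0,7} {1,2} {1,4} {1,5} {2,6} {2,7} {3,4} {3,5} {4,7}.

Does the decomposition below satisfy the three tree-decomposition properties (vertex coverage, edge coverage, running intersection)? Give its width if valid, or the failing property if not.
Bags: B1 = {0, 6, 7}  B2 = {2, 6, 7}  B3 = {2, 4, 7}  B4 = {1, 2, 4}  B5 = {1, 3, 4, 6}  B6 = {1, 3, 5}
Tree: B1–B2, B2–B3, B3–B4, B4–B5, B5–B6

No — bags containing vertex 6 are not connected in the tree.

A tree decomposition must satisfy three properties: every vertex lies in some bag; for every edge, both endpoints lie together in some bag; and for every vertex, the bags containing it form a connected subtree. Here bags containing vertex 6 are not connected in the tree, so the decomposition is invalid.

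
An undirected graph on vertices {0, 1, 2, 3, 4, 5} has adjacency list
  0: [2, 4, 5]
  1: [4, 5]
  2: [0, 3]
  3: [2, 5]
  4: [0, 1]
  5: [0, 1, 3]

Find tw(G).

A width-2 tree decomposition is:
Bags: B1 = {0, 2, 3}  B2 = {0, 3, 5}  B3 = {0, 4, 5}  B4 = {1, 4, 5}
Tree: B1–B2, B2–B3, B3–B4
Every bag has size at most 3, so the width is 3 − 1 = 2 and tw(G) ≤ 2. For the lower bound, G contains the cycle 2–3–5–0–2, so G is not a forest; only forests have treewidth ≤ 1, hence tw(G) ≥ 2. Hence tw(G) = 2 exactly.

2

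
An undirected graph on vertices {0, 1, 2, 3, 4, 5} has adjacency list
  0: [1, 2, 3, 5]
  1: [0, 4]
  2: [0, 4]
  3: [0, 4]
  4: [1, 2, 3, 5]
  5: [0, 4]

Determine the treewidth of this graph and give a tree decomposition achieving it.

Each bag holds 3 vertices, so the decomposition has width 2, which upper-bounds the treewidth. For the lower bound, G contains the cycle 4–3–0–5–4, so G is not a forest; only forests have treewidth ≤ 1, hence tw(G) ≥ 2. Combining the bounds, tw(G) = 2.

Treewidth 2.
One such decomposition:
Bags: B1 = {0, 3, 4}  B2 = {0, 4, 5}  B3 = {0, 2, 4}  B4 = {0, 1, 4}
Tree: B1–B2, B2–B3, B3–B4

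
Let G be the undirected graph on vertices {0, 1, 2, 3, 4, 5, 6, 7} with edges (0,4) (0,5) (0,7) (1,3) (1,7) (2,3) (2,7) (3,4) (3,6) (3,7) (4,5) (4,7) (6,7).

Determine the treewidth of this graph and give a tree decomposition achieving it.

Treewidth 2.
One such decomposition:
Bags: B1 = {0, 4, 7}  B2 = {3, 4, 7}  B3 = {1, 3, 7}  B4 = {0, 4, 5}  B5 = {3, 6, 7}  B6 = {2, 3, 7}
Tree: B1–B2, B2–B3, B1–B4, B2–B5, B3–B6

The largest bag has 3 vertices, giving width 2; this decomposition certifies tw(G) ≤ 2. For the lower bound, the 3 vertices {0, 4, 5} are pairwise adjacent, and any tree decomposition puts a clique entirely inside one bag — forcing width ≥ 2. Hence tw(G) = 2 exactly.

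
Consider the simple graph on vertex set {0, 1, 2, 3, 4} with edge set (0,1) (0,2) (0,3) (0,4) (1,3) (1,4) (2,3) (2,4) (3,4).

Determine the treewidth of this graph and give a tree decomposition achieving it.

Treewidth 3.
One optimal decomposition is:
Bags: B1 = {0, 2, 3, 4}  B2 = {0, 1, 3, 4}
Tree: B1–B2

Each bag holds 4 vertices, so the decomposition has width 3, which upper-bounds the treewidth. Conversely, {0, 1, 3, 4} is a clique of size 4, and the vertices of any clique must share a bag in every tree decomposition; so some bag has ≥ 4 vertices and tw(G) ≥ 3. Therefore the treewidth is 3.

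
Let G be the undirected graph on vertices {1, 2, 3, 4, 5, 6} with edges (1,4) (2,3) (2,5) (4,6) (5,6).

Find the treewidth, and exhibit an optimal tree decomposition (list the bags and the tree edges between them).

Treewidth 1.
One such decomposition:
Bags: B1 = {1, 4}  B2 = {4, 6}  B3 = {5, 6}  B4 = {2, 5}  B5 = {2, 3}
Tree: B1–B2, B2–B3, B3–B4, B4–B5

Each bag holds 2 vertices, so the decomposition has width 1, which upper-bounds the treewidth. G has an edge, so its treewidth is at least 1. Therefore the treewidth is 1.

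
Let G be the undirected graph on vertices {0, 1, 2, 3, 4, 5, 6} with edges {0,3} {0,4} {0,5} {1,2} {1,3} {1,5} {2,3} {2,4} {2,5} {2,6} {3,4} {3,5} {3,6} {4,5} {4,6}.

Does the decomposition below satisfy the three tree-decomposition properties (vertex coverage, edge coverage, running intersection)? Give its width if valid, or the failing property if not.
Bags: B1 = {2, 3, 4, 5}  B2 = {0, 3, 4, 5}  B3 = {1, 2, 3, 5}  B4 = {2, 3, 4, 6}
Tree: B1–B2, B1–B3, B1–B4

Vertex coverage: the bags together contain {0, 1, 2, 3, 4, 5, 6}, the full vertex set. Edge coverage: each edge of G has both endpoints in at least one bag. Running intersection: for every vertex, the bags containing it form a connected subtree. All three properties hold, so this is a valid tree decomposition of width max|bag| − 1 = 3, and hence tw(G) ≤ 3.

Yes; width 3.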